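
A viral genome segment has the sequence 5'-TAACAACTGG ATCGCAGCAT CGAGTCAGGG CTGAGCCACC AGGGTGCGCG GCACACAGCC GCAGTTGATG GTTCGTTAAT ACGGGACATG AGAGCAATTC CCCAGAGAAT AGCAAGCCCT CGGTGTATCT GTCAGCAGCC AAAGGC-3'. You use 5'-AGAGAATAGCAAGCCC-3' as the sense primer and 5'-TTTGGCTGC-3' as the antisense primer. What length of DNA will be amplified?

The forward primer matches the template at positions 104–119.
Taking the reverse complement of TTTGGCTGC gives GCAGCCAAA, found at positions 135–143 on the template; the primer anneals here to the top strand with its 3' end pointing upstream.
Product length = (reverse-primer end) − (forward-primer start) + 1 = 143 − 104 + 1 = 40 bp.

40 bp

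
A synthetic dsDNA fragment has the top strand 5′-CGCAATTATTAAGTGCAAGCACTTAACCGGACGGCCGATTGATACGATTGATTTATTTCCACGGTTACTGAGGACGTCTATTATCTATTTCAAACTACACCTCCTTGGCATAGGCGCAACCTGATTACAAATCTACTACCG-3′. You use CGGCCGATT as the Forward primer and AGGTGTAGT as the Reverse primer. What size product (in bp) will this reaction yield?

Scanning the template, CGGCCGATT occurs at positions 32–40; this primer anneals to the bottom strand there with its 3' end pointing downstream.
The reverse primer's reverse complement is ACTACACCT, which matches the template at positions 94–102.
Amplicon spans positions 32–102: 71 bp.

71 bp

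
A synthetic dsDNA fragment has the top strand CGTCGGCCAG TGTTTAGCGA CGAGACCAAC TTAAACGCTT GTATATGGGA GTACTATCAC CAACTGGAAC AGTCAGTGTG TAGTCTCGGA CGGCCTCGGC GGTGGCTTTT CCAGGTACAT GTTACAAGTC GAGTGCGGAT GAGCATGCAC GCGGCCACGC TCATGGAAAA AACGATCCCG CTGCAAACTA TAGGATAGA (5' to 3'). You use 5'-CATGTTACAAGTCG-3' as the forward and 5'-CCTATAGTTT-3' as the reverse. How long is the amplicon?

77 bp

Scanning the template, CATGTTACAAGTCG occurs at positions 118–131; this primer anneals to the bottom strand there with its 3' end pointing downstream.
The reverse primer's reverse complement is AAACTATAGG, which matches the template at positions 185–194.
The product runs from position 118 to position 194, so its length is 194 − 118 + 1 = 77 bp.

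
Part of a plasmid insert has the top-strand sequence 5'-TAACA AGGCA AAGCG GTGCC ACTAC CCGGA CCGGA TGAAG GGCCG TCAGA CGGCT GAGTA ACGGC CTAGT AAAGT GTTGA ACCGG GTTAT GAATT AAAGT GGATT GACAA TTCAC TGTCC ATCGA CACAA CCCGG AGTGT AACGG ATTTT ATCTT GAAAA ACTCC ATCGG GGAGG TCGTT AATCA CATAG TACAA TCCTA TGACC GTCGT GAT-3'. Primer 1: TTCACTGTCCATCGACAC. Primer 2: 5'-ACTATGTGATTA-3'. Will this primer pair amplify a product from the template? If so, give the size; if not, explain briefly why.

Primer 1 (TTCACTGTCCATCGACAC) matches the top strand at positions 111–128; it acts as a forward primer.
Primer 2's reverse complement is TAATCACATAGT, matching the top strand at positions 180–191; it acts as a reverse primer.
The 3' ends face each other across positions 111–191, giving an 81 bp product.

Yes — an 81 bp product.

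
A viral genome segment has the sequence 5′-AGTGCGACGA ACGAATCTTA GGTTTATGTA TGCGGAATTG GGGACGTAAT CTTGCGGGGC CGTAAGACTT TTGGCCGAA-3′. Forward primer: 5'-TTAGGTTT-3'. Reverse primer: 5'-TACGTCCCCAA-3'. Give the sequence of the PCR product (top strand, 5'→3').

5'-TTAGGTTTATGTATGCGGAATTGGGGACGTA-3'

Scanning the template, TTAGGTTT occurs at positions 18–25; this primer anneals to the bottom strand there with its 3' end pointing downstream.
The reverse primer's reverse complement is TTGGGGACGTA, which matches the template at positions 38–48.
The product is the template from position 18 through 48 (31 bp).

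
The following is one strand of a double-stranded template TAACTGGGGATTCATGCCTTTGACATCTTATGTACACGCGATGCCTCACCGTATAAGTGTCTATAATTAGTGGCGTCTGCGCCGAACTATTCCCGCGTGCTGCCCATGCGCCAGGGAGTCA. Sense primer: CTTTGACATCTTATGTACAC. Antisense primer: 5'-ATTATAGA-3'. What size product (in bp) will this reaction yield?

The forward primer matches the template at positions 18–37.
Taking the reverse complement of ATTATAGA gives TCTATAAT, found at positions 60–67 on the template; the primer anneals here to the top strand with its 3' end pointing upstream.
The product runs from position 18 to position 67, so its length is 67 − 18 + 1 = 50 bp.

50 bp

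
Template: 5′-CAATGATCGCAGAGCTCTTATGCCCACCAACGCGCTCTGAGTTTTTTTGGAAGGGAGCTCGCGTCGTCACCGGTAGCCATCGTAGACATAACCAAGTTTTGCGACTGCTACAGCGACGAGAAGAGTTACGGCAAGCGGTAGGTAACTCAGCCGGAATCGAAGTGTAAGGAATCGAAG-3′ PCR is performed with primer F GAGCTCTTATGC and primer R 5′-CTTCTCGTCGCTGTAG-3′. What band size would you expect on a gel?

112 bp

The forward primer matches the template at positions 12–23.
Reverse complement of the reverse primer: CTACAGCGACGAGAAG. This occurs on the top strand at positions 108–123.
Product length = (reverse-primer end) − (forward-primer start) + 1 = 123 − 12 + 1 = 112 bp.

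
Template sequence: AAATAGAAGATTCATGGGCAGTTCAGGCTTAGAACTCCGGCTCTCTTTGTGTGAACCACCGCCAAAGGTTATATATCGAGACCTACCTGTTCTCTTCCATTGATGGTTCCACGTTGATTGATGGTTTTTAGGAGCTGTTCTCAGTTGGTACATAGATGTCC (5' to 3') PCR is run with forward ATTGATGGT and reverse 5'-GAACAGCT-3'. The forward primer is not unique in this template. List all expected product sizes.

42 bp, 24 bp

The forward primer ATTGATGGT matches the top strand at positions 99–107, 117–125.
The reverse primer's reverse complement is AGCTGTTC, matching at positions 133–140.
Each forward site pairs with the reverse site to give a product ending at position 140: sizes 42, 24 bp.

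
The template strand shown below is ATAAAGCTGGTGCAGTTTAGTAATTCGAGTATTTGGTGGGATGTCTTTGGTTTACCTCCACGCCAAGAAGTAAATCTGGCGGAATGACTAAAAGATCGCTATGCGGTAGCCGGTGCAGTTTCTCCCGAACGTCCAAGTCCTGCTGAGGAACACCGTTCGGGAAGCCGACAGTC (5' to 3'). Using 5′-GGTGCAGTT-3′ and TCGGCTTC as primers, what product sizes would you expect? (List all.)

The forward primer GGTGCAGTT matches the top strand at positions 9–17, 112–120.
The reverse primer's reverse complement is GAAGCCGA, matching at positions 161–168.
Each forward site pairs with the reverse site to give a product ending at position 168: sizes 160, 57 bp.

160 bp, 57 bp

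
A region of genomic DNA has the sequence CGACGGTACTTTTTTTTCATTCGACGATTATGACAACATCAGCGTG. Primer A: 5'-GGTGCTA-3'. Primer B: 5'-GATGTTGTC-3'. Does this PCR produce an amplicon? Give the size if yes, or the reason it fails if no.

No product — primer A has no binding site in the template.

Primer A (GGTGCTA) does not match the top strand, and its reverse complement TAGCACC does not match either.
With no annealing site for primer A, no amplification occurs.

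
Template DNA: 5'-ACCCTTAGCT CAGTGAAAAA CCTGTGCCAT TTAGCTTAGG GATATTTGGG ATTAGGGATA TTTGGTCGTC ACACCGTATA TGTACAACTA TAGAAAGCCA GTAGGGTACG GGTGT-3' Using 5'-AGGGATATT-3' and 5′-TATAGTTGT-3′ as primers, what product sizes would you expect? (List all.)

55 bp, 39 bp

The forward primer AGGGATATT matches the top strand at positions 38–46, 54–62.
The reverse primer's reverse complement is ACAACTATA, matching at positions 84–92.
Each forward site pairs with the reverse site to give a product ending at position 92: sizes 55, 39 bp.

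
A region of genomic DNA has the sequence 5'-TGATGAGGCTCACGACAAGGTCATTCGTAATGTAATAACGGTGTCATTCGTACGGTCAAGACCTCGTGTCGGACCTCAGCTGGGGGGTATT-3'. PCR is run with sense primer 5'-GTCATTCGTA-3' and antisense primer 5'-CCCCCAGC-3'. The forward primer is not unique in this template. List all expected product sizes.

67 bp, 44 bp

The forward primer GTCATTCGTA matches the top strand at positions 20–29, 43–52.
The reverse primer's reverse complement is GCTGGGGG, matching at positions 79–86.
Each forward site pairs with the reverse site to give a product ending at position 86: sizes 67, 44 bp.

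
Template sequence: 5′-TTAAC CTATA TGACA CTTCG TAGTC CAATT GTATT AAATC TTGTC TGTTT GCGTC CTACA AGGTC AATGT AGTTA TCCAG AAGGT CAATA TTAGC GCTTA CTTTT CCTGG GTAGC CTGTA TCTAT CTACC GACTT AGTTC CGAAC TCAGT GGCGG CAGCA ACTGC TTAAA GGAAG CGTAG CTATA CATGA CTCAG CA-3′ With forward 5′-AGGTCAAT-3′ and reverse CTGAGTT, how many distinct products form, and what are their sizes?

The forward primer AGGTCAAT matches the top strand at positions 61–68, 82–89.
The reverse primer's reverse complement is AACTCAG, matching at positions 143–149.
Each forward site pairs with the reverse site to give a product ending at position 149: sizes 89, 68 bp.

Two products: 89 bp, 68 bp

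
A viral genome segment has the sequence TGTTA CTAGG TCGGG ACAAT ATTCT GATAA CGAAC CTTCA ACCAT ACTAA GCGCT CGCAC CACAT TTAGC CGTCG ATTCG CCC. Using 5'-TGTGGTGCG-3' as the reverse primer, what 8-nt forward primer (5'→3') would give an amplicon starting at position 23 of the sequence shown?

The reverse primer's reverse complement CGCACCACA matches the template at positions 56–64; the product starts at position 23.
The forward primer is identical to the top strand over positions 23–30: TCTGATAA.

5'-TCTGATAA-3'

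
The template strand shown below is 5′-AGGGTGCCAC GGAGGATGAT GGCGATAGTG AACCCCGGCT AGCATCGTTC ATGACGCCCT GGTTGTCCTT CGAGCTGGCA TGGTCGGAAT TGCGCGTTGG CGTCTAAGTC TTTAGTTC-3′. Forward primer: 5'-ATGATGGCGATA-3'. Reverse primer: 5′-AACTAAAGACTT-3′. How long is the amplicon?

The forward primer matches the template at positions 16–27.
The reverse primer's reverse complement is AAGTCTTTAGTT, which matches the template at positions 106–117.
Product length = (reverse-primer end) − (forward-primer start) + 1 = 117 − 16 + 1 = 102 bp.

102 bp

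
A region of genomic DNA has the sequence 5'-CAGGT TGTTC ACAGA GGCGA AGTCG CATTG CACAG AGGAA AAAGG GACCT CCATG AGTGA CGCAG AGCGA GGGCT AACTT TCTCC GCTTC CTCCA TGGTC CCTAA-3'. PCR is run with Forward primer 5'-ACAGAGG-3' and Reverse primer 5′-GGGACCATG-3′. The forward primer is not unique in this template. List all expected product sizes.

The forward primer ACAGAGG matches the top strand at positions 11–17, 32–38.
The reverse primer's reverse complement is CATGGTCCC, matching at positions 94–102.
Each forward site pairs with the reverse site to give a product ending at position 102: sizes 92, 71 bp.

92 bp, 71 bp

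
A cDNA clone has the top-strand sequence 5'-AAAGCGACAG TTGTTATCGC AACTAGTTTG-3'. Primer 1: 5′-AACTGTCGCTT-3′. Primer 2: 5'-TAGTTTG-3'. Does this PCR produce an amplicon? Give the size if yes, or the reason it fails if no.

Primer 1 (AACTGTCGCTT) has reverse complement AAGCGACAGTT, which matches the top strand at positions 2–12; primer 1 anneals to the top strand there with its 3' end pointing upstream toward position 2.
Primer 2 (TAGTTTG) matches the top strand directly at positions 24–30; it anneals to the bottom strand with its 3' end pointing downstream toward position 30.
The 3' ends diverge (primer 1 extends toward position 1, primer 2 toward position 30), so the primers never converge on a shared product.

No product — the primers' 3' ends point away from each other.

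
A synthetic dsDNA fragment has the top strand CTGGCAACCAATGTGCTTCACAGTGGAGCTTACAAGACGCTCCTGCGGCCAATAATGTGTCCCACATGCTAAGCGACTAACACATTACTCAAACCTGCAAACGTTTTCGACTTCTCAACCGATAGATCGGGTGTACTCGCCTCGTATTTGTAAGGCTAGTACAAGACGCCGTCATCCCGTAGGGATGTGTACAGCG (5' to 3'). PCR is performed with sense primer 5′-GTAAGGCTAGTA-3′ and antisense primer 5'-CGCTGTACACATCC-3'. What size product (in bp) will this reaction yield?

47 bp

Scanning the template, GTAAGGCTAGTA occurs at positions 150–161; this primer anneals to the bottom strand there with its 3' end pointing downstream.
The reverse primer's reverse complement is GGATGTGTACAGCG, which matches the template at positions 183–196.
Product length = (reverse-primer end) − (forward-primer start) + 1 = 196 − 150 + 1 = 47 bp.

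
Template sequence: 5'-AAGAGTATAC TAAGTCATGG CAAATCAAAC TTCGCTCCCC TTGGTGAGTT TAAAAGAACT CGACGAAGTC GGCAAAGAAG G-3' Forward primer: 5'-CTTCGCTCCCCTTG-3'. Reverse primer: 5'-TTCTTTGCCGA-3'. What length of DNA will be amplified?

The forward primer matches the template at positions 30–43.
Reverse complement of the reverse primer: TCGGCAAAGAA. This occurs on the top strand at positions 69–79.
The product runs from position 30 to position 79, so its length is 79 − 30 + 1 = 50 bp.

50 bp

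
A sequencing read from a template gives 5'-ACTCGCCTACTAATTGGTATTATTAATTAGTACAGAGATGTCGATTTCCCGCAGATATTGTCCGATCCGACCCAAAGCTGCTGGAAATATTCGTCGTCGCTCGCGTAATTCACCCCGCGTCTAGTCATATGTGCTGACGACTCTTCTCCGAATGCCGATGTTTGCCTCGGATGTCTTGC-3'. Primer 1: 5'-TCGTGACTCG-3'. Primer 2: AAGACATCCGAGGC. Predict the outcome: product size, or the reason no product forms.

Primer 1 (TCGTGACTCG) does not match the top strand, and its reverse complement CGAGTCACGA does not match either.
With no annealing site for primer 1, no amplification occurs.

No product — primer 1 has no binding site in the template.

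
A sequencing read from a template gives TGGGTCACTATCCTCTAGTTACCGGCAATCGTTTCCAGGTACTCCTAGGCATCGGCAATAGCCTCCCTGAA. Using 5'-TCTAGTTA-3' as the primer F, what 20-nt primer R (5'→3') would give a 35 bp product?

The forward primer binds at positions 14–21, so a 35 bp product ends at position 14 + 35 − 1 = 48.
The reverse primer anneals to the top strand over positions 29–48, i.e. to TCGTTTCCAGGTACTCCTAG.
Its sequence written 5'→3' is the reverse complement: CTAGGAGTACCTGGAAACGA.

5'-CTAGGAGTACCTGGAAACGA-3'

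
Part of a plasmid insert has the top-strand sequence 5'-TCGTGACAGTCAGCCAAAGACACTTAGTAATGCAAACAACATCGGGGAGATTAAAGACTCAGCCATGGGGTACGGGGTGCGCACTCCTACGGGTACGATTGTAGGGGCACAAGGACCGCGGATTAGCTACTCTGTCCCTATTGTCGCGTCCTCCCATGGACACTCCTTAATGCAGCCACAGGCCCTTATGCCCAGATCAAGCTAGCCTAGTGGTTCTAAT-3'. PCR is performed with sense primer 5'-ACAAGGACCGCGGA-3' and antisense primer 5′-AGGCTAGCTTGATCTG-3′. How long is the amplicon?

100 bp

Scanning the template, ACAAGGACCGCGGA occurs at positions 109–122; this primer anneals to the bottom strand there with its 3' end pointing downstream.
Reverse complement of the reverse primer: CAGATCAAGCTAGCCT. This occurs on the top strand at positions 193–208.
Amplicon spans positions 109–208: 100 bp.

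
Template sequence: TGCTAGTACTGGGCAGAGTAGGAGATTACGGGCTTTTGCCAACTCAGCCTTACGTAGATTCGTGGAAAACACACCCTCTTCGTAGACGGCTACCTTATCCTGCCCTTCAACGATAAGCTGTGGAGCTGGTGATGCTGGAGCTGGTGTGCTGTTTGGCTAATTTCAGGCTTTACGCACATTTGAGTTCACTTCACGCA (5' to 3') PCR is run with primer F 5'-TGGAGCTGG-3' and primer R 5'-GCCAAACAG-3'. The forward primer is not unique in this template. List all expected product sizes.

37 bp, 22 bp

The forward primer TGGAGCTGG matches the top strand at positions 121–129, 136–144.
The reverse primer's reverse complement is CTGTTTGGC, matching at positions 149–157.
Each forward site pairs with the reverse site to give a product ending at position 157: sizes 37, 22 bp.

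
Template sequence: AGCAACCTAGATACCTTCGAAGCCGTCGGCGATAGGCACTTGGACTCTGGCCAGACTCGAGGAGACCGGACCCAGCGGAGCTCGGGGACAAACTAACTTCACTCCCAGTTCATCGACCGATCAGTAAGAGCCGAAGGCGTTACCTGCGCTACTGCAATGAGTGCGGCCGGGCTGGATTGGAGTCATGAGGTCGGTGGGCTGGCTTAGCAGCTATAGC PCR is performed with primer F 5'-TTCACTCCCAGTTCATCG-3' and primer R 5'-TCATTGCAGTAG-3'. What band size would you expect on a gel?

Scanning the template, TTCACTCCCAGTTCATCG occurs at positions 98–115; this primer anneals to the bottom strand there with its 3' end pointing downstream.
The reverse primer's reverse complement is CTACTGCAATGA, which matches the template at positions 149–160.
The product runs from position 98 to position 160, so its length is 160 − 98 + 1 = 63 bp.

63 bp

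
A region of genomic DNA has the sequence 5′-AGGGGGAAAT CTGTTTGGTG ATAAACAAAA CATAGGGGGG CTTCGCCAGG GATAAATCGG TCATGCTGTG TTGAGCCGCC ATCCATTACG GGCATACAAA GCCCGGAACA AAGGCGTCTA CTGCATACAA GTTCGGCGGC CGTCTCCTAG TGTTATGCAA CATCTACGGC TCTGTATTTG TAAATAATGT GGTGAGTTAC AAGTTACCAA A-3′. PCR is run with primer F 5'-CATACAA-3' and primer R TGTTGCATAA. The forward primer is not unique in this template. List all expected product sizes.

The forward primer CATACAA matches the top strand at positions 93–99, 124–130.
The reverse primer's reverse complement is TTATGCAACA, matching at positions 153–162.
Each forward site pairs with the reverse site to give a product ending at position 162: sizes 70, 39 bp.

70 bp, 39 bp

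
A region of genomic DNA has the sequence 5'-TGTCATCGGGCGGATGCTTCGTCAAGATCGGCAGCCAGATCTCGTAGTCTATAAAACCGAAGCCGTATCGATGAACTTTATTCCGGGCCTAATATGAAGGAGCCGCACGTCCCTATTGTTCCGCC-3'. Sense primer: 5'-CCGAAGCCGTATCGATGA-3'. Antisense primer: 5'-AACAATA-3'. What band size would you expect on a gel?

The forward primer matches the template at positions 57–74.
The reverse primer's reverse complement is TATTGTT, which matches the template at positions 114–120.
Product length = (reverse-primer end) − (forward-primer start) + 1 = 120 − 57 + 1 = 64 bp.

64 bp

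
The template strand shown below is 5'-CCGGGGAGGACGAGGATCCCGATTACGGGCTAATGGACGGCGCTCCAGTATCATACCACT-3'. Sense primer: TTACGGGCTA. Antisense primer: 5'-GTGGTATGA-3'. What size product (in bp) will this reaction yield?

Scanning the template, TTACGGGCTA occurs at positions 23–32; this primer anneals to the bottom strand there with its 3' end pointing downstream.
The reverse primer's reverse complement is TCATACCAC, which matches the template at positions 51–59.
The product runs from position 23 to position 59, so its length is 59 − 23 + 1 = 37 bp.

37 bp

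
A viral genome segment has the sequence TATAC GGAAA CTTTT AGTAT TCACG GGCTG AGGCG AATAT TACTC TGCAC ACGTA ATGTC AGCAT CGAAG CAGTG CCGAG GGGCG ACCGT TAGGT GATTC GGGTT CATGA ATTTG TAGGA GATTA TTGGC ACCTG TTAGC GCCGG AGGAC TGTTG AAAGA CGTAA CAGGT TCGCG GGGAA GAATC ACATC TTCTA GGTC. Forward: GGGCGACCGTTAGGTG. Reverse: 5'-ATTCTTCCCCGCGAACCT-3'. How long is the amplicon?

Forward primer GGGCGACCGTTAGGTG is found on the top strand at positions 81–96.
Taking the reverse complement of ATTCTTCCCCGCGAACCT gives AGGTTCGCGGGGAAGAAT, found at positions 167–184 on the template; the primer anneals here to the top strand with its 3' end pointing upstream.
The product runs from position 81 to position 184, so its length is 184 − 81 + 1 = 104 bp.

104 bp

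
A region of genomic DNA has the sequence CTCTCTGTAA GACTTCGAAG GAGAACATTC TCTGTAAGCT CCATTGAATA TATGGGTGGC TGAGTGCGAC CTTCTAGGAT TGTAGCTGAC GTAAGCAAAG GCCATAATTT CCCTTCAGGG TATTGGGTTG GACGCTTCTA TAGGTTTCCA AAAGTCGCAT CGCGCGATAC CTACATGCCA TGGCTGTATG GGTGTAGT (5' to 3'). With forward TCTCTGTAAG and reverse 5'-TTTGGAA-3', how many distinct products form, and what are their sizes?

The forward primer TCTCTGTAAG matches the top strand at positions 2–11, 29–38.
The reverse primer's reverse complement is TTCCAAA, matching at positions 146–152.
Each forward site pairs with the reverse site to give a product ending at position 152: sizes 151, 124 bp.

Two products: 151 bp, 124 bp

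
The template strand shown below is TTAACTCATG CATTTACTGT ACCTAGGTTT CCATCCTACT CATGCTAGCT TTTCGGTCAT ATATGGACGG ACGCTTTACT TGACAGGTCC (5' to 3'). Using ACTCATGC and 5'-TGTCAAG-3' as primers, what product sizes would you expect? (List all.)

82 bp, 48 bp

The forward primer ACTCATGC matches the top strand at positions 4–11, 38–45.
The reverse primer's reverse complement is CTTGACA, matching at positions 79–85.
Each forward site pairs with the reverse site to give a product ending at position 85: sizes 82, 48 bp.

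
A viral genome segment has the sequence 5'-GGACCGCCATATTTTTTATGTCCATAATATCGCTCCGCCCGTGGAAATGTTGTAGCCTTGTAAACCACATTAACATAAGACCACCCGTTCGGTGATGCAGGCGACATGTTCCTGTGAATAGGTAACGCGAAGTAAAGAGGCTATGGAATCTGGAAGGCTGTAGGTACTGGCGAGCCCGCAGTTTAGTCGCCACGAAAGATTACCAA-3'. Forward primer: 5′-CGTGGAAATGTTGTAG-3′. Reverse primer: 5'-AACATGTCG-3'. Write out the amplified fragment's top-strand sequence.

The forward primer matches the template at positions 40–55.
Reverse complement of the reverse primer: CGACATGTT. This occurs on the top strand at positions 102–110.
The product is the template from position 40 through 110 (71 bp).

5'-CGTGGAAATGTTGTAGCCTTGTAAACCACATTAACATAAGACCACCCGTTCGGTGATGCAGGCGACATGTT-3'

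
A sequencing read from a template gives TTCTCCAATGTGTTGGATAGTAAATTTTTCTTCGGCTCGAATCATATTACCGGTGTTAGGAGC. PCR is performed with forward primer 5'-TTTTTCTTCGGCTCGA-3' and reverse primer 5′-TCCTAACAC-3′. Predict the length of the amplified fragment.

Forward primer TTTTTCTTCGGCTCGA is found on the top strand at positions 25–40.
The reverse primer's reverse complement is GTGTTAGGA, which matches the template at positions 53–61.
Product length = (reverse-primer end) − (forward-primer start) + 1 = 61 − 25 + 1 = 37 bp.

37 bp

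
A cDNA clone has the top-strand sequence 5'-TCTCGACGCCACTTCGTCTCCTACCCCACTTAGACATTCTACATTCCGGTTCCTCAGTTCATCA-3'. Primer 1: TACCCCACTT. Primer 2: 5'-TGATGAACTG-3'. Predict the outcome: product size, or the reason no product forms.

Yes — a 43 bp product.

Primer 1 (TACCCCACTT) matches the top strand at positions 22–31; it acts as a forward primer.
Primer 2's reverse complement is CAGTTCATCA, matching the top strand at positions 55–64; it acts as a reverse primer.
The 3' ends face each other across positions 22–64, giving a 43 bp product.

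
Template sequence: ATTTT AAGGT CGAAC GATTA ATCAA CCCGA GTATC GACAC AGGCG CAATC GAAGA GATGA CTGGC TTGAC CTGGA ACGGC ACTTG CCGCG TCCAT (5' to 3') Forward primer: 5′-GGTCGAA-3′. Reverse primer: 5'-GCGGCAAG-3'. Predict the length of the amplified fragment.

82 bp

Forward primer GGTCGAA is found on the top strand at positions 8–14.
Taking the reverse complement of GCGGCAAG gives CTTGCCGC, found at positions 82–89 on the template; the primer anneals here to the top strand with its 3' end pointing upstream.
Product length = (reverse-primer end) − (forward-primer start) + 1 = 89 − 8 + 1 = 82 bp.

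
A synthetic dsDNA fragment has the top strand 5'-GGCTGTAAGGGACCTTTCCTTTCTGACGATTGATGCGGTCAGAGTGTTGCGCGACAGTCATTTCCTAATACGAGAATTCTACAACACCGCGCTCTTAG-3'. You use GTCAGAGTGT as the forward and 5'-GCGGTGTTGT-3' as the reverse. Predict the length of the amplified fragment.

Scanning the template, GTCAGAGTGT occurs at positions 38–47; this primer anneals to the bottom strand there with its 3' end pointing downstream.
The reverse primer's reverse complement is ACAACACCGC, which matches the template at positions 81–90.
The product runs from position 38 to position 90, so its length is 90 − 38 + 1 = 53 bp.

53 bp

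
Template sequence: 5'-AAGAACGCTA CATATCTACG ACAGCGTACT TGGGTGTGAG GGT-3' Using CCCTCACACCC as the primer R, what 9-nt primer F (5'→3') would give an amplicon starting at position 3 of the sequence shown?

The reverse primer's reverse complement GGGTGTGAGGG matches the template at positions 32–42; the product starts at position 3.
The forward primer is identical to the top strand over positions 3–11: GAACGCTAC.

5'-GAACGCTAC-3'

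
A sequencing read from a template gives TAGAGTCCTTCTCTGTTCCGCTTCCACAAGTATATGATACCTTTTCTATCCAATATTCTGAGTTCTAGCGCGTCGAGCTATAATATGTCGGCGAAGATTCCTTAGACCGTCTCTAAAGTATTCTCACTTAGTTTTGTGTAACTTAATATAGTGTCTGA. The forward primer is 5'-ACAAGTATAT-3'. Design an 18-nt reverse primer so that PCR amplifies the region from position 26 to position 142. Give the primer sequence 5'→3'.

5'-GTTACACAAAACTAAGTG-3'

The product's 3' end on the top strand is position 142.
The reverse primer anneals to the top strand over positions 125–142, i.e. to CACTTAGTTTTGTGTAAC.
Its sequence written 5'→3' is the reverse complement: GTTACACAAAACTAAGTG.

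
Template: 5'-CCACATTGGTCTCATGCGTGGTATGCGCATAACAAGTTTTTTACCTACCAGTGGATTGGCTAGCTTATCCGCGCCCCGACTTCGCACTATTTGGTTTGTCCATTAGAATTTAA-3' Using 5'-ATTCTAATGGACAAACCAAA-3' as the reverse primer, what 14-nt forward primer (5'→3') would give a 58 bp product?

5'-TGGATTGGCTAGCT-3'

The reverse primer's reverse complement TTTGGTTTGTCCATTAGAAT matches the template at positions 90–109, so the product ends at position 109.
A 58 bp product then starts at position 109 − 58 + 1 = 52.
The forward primer is identical to the top strand there: TGGATTGGCTAGCT.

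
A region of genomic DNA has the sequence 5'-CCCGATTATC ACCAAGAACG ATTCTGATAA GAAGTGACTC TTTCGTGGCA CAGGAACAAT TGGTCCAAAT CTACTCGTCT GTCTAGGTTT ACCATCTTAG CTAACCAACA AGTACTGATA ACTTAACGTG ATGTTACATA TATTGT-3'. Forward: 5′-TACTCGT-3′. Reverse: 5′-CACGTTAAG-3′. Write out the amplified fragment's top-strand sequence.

The forward primer matches the template at positions 72–78.
Reverse complement of the reverse primer: CTTAACGTG. This occurs on the top strand at positions 122–130.
The product is the template from position 72 through 130 (59 bp).

5'-TACTCGTCTGTCTAGGTTTACCATCTTAGCTAACCAACAAGTACTGATAACTTAACGTG-3'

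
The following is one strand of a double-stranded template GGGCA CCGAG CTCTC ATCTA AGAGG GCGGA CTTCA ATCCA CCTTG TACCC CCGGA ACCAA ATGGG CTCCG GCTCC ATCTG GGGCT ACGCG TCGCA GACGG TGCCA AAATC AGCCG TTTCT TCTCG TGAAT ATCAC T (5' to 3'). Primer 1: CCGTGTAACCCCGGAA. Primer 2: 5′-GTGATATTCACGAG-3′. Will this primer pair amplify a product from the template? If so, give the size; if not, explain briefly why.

Primer 1 (CCGTGTAACCCCGGAA) does not match the top strand, and its reverse complement TTCCGGGGTTACACGG does not match either.
With no annealing site for primer 1, no amplification occurs.

No product — primer 1 has no binding site in the template.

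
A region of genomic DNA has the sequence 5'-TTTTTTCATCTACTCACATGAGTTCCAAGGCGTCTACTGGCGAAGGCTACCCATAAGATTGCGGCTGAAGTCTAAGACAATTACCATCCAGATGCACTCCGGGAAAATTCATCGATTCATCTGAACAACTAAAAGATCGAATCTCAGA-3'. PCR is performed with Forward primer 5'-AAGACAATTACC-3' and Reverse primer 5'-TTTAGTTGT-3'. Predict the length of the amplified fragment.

60 bp

Scanning the template, AAGACAATTACC occurs at positions 74–85; this primer anneals to the bottom strand there with its 3' end pointing downstream.
Taking the reverse complement of TTTAGTTGT gives ACAACTAAA, found at positions 125–133 on the template; the primer anneals here to the top strand with its 3' end pointing upstream.
Product length = (reverse-primer end) − (forward-primer start) + 1 = 133 − 74 + 1 = 60 bp.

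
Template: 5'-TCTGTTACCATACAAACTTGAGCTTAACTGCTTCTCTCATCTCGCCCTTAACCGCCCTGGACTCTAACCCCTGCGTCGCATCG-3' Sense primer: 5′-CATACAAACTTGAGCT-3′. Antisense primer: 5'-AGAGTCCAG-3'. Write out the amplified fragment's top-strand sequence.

5'-CATACAAACTTGAGCTTAACTGCTTCTCTCATCTCGCCCTTAACCGCCCTGGACTCT-3'

Forward primer CATACAAACTTGAGCT is found on the top strand at positions 9–24.
Reverse complement of the reverse primer: CTGGACTCT. This occurs on the top strand at positions 57–65.
The product is the template from position 9 through 65 (57 bp).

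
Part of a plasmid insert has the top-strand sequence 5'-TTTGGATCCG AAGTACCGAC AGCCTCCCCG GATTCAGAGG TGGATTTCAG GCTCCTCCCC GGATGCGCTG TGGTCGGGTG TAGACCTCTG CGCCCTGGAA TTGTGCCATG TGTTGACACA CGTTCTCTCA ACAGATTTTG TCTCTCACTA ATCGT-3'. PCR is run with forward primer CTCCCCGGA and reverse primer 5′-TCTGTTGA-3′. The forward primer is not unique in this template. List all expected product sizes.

The forward primer CTCCCCGGA matches the top strand at positions 24–32, 55–63.
The reverse primer's reverse complement is TCAACAGA, matching at positions 128–135.
Each forward site pairs with the reverse site to give a product ending at position 135: sizes 112, 81 bp.

112 bp, 81 bp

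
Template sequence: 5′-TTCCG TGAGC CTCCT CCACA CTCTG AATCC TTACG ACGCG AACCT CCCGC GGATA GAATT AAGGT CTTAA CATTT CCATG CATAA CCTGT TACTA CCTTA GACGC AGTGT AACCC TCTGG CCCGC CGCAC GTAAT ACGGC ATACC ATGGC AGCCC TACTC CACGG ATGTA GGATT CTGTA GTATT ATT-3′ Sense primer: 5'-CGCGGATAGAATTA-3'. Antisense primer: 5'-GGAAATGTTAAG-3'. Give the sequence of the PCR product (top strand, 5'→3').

5'-CGCGGATAGAATTAAGGTCTTAACATTTCC-3'

Scanning the template, CGCGGATAGAATTA occurs at positions 48–61; this primer anneals to the bottom strand there with its 3' end pointing downstream.
Reverse complement of the reverse primer: CTTAACATTTCC. This occurs on the top strand at positions 66–77.
The product is the template from position 48 through 77 (30 bp).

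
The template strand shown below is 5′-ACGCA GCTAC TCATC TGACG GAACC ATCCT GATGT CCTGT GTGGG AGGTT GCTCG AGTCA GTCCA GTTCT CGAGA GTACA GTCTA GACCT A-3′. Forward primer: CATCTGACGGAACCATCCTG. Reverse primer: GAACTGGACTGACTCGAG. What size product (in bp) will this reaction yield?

The forward primer matches the template at positions 12–31.
Taking the reverse complement of GAACTGGACTGACTCGAG gives CTCGAGTCAGTCCAGTTC, found at positions 52–69 on the template; the primer anneals here to the top strand with its 3' end pointing upstream.
Product length = (reverse-primer end) − (forward-primer start) + 1 = 69 − 12 + 1 = 58 bp.

58 bp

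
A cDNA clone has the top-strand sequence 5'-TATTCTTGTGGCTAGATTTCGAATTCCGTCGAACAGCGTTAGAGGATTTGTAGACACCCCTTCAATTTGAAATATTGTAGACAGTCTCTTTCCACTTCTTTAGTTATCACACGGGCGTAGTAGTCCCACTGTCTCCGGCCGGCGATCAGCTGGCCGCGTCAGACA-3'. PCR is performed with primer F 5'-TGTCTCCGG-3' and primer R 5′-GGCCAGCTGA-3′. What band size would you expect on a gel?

26 bp

Scanning the template, TGTCTCCGG occurs at positions 130–138; this primer anneals to the bottom strand there with its 3' end pointing downstream.
The reverse primer's reverse complement is TCAGCTGGCC, which matches the template at positions 146–155.
Amplicon spans positions 130–155: 26 bp.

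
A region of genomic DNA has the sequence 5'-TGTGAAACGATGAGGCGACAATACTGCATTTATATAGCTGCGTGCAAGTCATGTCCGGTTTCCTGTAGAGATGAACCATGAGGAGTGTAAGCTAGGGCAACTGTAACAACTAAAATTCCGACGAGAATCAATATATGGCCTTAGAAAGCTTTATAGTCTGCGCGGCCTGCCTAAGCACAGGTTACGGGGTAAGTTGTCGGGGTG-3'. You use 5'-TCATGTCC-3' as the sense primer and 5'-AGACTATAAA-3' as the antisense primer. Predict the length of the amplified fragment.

111 bp

The forward primer matches the template at positions 49–56.
Reverse complement of the reverse primer: TTTATAGTCT. This occurs on the top strand at positions 150–159.
The product runs from position 49 to position 159, so its length is 159 − 49 + 1 = 111 bp.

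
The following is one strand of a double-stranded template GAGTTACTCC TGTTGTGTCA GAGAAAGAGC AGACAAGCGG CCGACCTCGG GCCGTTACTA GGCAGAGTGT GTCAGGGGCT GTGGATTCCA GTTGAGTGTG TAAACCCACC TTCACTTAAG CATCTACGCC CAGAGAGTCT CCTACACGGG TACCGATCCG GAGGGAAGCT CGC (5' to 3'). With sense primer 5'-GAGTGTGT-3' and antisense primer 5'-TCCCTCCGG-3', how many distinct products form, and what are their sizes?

Two products: 102 bp, 73 bp

The forward primer GAGTGTGT matches the top strand at positions 65–72, 94–101.
The reverse primer's reverse complement is CCGGAGGGA, matching at positions 158–166.
Each forward site pairs with the reverse site to give a product ending at position 166: sizes 102, 73 bp.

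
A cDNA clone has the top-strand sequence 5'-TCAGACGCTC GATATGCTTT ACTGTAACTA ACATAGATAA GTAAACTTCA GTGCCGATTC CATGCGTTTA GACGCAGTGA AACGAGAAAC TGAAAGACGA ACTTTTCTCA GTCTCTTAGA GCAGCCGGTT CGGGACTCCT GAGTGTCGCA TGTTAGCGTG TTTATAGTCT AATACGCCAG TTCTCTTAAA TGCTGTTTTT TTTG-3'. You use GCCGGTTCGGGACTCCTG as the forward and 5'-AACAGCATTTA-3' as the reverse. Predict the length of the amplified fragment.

74 bp

Forward primer GCCGGTTCGGGACTCCTG is found on the top strand at positions 124–141.
The reverse primer's reverse complement is TAAATGCTGTT, which matches the template at positions 187–197.
Amplicon spans positions 124–197: 74 bp.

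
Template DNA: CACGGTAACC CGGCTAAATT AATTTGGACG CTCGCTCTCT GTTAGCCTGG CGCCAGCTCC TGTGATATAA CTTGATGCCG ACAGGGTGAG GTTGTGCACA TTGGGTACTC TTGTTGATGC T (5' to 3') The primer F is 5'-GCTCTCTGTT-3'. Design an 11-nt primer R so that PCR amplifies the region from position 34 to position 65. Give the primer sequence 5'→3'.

The product's 3' end on the top strand is position 65.
The reverse primer anneals to the top strand over positions 55–65, i.e. to AGCTCCTGTGA.
Its sequence written 5'→3' is the reverse complement: TCACAGGAGCT.

5'-TCACAGGAGCT-3'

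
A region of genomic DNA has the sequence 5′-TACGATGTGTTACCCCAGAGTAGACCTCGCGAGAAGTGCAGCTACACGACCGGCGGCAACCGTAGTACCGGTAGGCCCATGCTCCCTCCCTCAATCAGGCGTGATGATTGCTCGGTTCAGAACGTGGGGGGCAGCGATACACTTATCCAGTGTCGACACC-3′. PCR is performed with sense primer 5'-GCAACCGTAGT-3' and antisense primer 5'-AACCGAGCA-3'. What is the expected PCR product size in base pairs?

Scanning the template, GCAACCGTAGT occurs at positions 56–66; this primer anneals to the bottom strand there with its 3' end pointing downstream.
Reverse complement of the reverse primer: TGCTCGGTT. This occurs on the top strand at positions 109–117.
Amplicon spans positions 56–117: 62 bp.

62 bp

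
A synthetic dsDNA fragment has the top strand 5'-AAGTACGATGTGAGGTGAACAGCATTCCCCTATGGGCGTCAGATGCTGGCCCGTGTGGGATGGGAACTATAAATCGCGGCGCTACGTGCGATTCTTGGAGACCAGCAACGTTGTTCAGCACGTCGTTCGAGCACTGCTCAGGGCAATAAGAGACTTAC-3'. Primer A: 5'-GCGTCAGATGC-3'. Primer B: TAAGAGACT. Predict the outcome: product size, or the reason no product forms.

No product — both primers anneal to the same strand and extend in the same direction.

Primer A (GCGTCAGATGC) matches the top strand at positions 36–46 (3' end points downstream).
Primer B (TAAGAGACT) also matches the top strand directly, at positions 147–155 — its reverse complement AGTCTCTTA is not present.
Both primers anneal to the bottom strand with 3' ends pointing the same way, so neither can prime synthesis back toward the other.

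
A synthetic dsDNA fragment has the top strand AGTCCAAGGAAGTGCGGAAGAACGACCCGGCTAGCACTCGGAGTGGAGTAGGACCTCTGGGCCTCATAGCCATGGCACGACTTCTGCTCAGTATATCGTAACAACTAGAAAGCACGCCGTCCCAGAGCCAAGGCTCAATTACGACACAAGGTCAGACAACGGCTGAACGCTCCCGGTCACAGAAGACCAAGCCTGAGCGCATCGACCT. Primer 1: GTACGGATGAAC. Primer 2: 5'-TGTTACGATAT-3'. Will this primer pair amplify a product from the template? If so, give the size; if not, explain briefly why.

No product — primer 1 has no binding site in the template.

Primer 1 (GTACGGATGAAC) does not match the top strand, and its reverse complement GTTCATCCGTAC does not match either.
With no annealing site for primer 1, no amplification occurs.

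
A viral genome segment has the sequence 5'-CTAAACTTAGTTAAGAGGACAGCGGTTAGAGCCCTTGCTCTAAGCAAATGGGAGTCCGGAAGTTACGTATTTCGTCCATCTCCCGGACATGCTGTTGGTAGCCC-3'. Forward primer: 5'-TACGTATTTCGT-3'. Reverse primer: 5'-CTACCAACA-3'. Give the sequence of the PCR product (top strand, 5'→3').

Scanning the template, TACGTATTTCGT occurs at positions 64–75; this primer anneals to the bottom strand there with its 3' end pointing downstream.
The reverse primer's reverse complement is TGTTGGTAG, which matches the template at positions 93–101.
The product is the template from position 64 through 101 (38 bp).

5'-TACGTATTTCGTCCATCTCCCGGACATGCTGTTGGTAG-3'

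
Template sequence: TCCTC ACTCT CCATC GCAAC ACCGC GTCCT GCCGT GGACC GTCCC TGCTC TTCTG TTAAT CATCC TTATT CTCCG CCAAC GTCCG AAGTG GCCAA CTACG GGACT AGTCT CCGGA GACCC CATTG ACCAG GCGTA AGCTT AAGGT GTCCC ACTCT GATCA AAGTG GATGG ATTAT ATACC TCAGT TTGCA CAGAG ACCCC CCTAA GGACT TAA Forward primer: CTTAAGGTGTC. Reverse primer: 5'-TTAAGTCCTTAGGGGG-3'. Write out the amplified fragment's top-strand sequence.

5'-CTTAAGGTGTCCCACTCTGATCAAAGTGGATGGATTATATACCTCAGTTTGCACAGAGACCCCCCTAAGGACTTAA-3'

The forward primer matches the template at positions 138–148.
The reverse primer's reverse complement is CCCCCTAAGGACTTAA, which matches the template at positions 198–213.
The product is the template from position 138 through 213 (76 bp).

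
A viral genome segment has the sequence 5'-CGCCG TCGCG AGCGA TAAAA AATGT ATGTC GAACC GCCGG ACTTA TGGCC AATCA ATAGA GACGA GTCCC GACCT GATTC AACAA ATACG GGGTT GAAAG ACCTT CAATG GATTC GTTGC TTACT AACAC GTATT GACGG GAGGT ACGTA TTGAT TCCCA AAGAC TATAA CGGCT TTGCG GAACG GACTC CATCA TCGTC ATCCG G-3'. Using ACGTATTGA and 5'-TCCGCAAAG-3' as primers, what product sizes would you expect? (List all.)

The forward primer ACGTATTGA matches the top strand at positions 129–137, 146–154.
The reverse primer's reverse complement is CTTTGCGGA, matching at positions 174–182.
Each forward site pairs with the reverse site to give a product ending at position 182: sizes 54, 37 bp.

54 bp, 37 bp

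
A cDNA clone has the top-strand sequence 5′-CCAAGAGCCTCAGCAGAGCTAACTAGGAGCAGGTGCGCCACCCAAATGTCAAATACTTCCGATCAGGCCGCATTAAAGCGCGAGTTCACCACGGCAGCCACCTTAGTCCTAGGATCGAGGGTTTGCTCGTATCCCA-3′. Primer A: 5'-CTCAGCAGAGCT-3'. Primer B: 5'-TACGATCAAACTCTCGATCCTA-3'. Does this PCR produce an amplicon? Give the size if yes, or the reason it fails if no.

Primer B (TACGATCAAACTCTCGATCCTA) does not match the top strand, and its reverse complement TAGGATCGAGAGTTTGATCGTA does not match either.
With no annealing site for primer B, no amplification occurs.

No product — primer B has no binding site in the template.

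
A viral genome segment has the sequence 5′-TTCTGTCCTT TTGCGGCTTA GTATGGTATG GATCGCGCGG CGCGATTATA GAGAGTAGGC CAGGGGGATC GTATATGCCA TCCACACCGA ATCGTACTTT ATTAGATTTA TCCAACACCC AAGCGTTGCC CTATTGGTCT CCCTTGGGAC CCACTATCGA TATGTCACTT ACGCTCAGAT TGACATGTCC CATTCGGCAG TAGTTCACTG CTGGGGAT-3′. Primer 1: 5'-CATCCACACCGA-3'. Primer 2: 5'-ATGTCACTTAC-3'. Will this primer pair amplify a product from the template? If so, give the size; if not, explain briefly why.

Primer 1 (CATCCACACCGA) matches the top strand at positions 79–90 (3' end points downstream).
Primer 2 (ATGTCACTTAC) also matches the top strand directly, at positions 162–172 — its reverse complement GTAAGTGACAT is not present.
Both primers anneal to the bottom strand with 3' ends pointing the same way, so neither can prime synthesis back toward the other.

No product — both primers anneal to the same strand and extend in the same direction.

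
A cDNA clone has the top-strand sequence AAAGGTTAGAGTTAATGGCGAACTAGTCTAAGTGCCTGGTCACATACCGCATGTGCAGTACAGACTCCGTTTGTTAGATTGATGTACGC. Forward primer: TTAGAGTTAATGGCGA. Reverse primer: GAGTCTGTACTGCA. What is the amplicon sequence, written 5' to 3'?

Scanning the template, TTAGAGTTAATGGCGA occurs at positions 6–21; this primer anneals to the bottom strand there with its 3' end pointing downstream.
The reverse primer's reverse complement is TGCAGTACAGACTC, which matches the template at positions 54–67.
The product is the template from position 6 through 67 (62 bp).

5'-TTAGAGTTAATGGCGAACTAGTCTAAGTGCCTGGTCACATACCGCATGTGCAGTACAGACTC-3'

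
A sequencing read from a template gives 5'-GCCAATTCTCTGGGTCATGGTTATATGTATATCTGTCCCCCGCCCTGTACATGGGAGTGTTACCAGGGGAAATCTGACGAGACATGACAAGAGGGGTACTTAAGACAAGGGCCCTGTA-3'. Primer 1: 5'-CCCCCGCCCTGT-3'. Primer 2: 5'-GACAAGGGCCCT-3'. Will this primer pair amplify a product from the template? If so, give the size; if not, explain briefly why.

Primer 1 (CCCCCGCCCTGT) matches the top strand at positions 37–48 (3' end points downstream).
Primer 2 (GACAAGGGCCCT) also matches the top strand directly, at positions 104–115 — its reverse complement AGGGCCCTTGTC is not present.
Both primers anneal to the bottom strand with 3' ends pointing the same way, so neither can prime synthesis back toward the other.

No product — both primers anneal to the same strand and extend in the same direction.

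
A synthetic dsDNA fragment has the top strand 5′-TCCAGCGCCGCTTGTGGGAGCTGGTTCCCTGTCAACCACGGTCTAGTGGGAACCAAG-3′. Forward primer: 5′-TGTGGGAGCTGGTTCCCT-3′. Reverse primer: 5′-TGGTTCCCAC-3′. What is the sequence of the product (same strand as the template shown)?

5'-TGTGGGAGCTGGTTCCCTGTCAACCACGGTCTAGTGGGAACCA-3'

Forward primer TGTGGGAGCTGGTTCCCT is found on the top strand at positions 13–30.
The reverse primer's reverse complement is GTGGGAACCA, which matches the template at positions 46–55.
The product is the template from position 13 through 55 (43 bp).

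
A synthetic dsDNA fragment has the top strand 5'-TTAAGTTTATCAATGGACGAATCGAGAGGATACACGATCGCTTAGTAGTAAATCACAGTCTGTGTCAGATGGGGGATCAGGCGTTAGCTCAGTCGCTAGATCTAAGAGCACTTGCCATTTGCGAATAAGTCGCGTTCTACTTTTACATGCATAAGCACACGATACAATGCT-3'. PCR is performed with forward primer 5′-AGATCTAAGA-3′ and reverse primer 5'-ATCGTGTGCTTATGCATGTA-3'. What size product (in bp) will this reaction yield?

Scanning the template, AGATCTAAGA occurs at positions 98–107; this primer anneals to the bottom strand there with its 3' end pointing downstream.
Reverse complement of the reverse primer: TACATGCATAAGCACACGAT. This occurs on the top strand at positions 144–163.
Product length = (reverse-primer end) − (forward-primer start) + 1 = 163 − 98 + 1 = 66 bp.

66 bp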